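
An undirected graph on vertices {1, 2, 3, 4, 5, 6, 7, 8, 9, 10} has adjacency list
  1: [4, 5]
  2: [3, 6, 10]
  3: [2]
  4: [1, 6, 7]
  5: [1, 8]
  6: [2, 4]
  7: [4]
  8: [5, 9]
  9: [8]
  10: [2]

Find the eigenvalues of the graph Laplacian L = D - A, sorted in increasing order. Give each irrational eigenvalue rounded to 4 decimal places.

[0, 0.1288, 0.3924, 1, 1, 1.5222, 2.2184, 3.3439, 3.9000, 4.4944]

With the vertex order [1, 2, 3, 4, 5, 6, 7, 8, 9, 10], the degrees are [2, 3, 1, 3, 2, 2, 1, 2, 1, 1], giving D = diag(2, 3, 1, 3, 2, 2, 1, 2, 1, 1) and L = D - A. Diagonalising L (or applying a numerical eigensolver to the 10x10 matrix) gives the spectrum above. There is one zero in the spectrum, matching the 1 component.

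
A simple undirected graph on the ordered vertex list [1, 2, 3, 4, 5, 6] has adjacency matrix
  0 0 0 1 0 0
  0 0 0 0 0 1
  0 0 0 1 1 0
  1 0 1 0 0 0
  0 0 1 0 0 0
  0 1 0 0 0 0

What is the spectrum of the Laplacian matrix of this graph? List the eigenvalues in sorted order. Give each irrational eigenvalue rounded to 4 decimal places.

[0, 0, 0.5858, 2, 2, 3.4142]

Each diagonal entry of L is the vertex degree and each off-diagonal entry is -1 where an edge is present, 0 otherwise; in the order [1, 2, 3, 4, 5, 6] the diagonal is [1, 1, 2, 2, 1, 1]. Diagonalising L (or applying a numerical eigensolver to the 6x6 matrix) gives the spectrum above. The 2 zero eigenvalues correspond to the 2 connected components. The eigenvalues sum to 8, which equals trace(L) = 2|E|.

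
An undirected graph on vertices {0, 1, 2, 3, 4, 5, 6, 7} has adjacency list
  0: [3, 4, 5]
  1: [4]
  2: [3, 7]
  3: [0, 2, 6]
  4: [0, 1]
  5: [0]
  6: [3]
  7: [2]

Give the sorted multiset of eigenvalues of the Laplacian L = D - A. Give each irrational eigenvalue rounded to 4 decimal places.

Each diagonal entry of L is the vertex degree and each off-diagonal entry is -1 where an edge is present, 0 otherwise; in the order [0, 1, 2, 3, 4, 5, 6, 7] the diagonal is [3, 1, 2, 3, 2, 1, 1, 1]. Since every row of L sums to 0, the all-ones vector is in the kernel and 0 is an eigenvalue. The single zero eigenvalue shows the graph is connected. By the matrix-tree theorem the graph has (1/8) * product of the nonzero eigenvalues = 1 spanning tree.

[0, 0.2509, 0.5858, 0.7287, 2, 2.3349, 3.4142, 4.6855]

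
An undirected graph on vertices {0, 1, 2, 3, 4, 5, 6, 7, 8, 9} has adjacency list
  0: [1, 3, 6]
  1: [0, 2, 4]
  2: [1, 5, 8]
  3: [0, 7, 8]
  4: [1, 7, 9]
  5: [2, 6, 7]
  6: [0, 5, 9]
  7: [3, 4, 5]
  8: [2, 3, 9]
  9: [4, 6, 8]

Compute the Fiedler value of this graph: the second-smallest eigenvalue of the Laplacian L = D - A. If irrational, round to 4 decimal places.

2

With the vertex order [0, 1, 2, 3, 4, 5, 6, 7, 8, 9], the degrees are [3, 3, 3, 3, 3, 3, 3, 3, 3, 3], giving D = diag(3, 3, 3, 3, 3, 3, 3, 3, 3, 3) and L = D - A. Computing the eigenvalues of L and sorting gives [0, 2, 2, 2, 2, 2, 5, 5, 5, 5]. The Fiedler value lambda_2 = 2 is strictly positive, so the graph is connected.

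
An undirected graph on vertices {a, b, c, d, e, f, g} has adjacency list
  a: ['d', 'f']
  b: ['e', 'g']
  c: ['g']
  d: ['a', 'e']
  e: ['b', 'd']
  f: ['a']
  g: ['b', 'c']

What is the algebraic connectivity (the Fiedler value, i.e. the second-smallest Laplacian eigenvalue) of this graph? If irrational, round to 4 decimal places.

0.1981

Reading degrees in the order [a, b, c, d, e, f, g] gives [2, 2, 1, 2, 2, 1, 2]; set D = diag(2, 2, 1, 2, 2, 1, 2) and form L = D - A. The sorted Laplacian eigenvalues are [0, 0.1981, 0.7530, 1.5550, 2.4450, 3.2470, 3.8019]; the algebraic connectivity is the second entry, 0.1981. There is one zero in the spectrum, matching the 1 component.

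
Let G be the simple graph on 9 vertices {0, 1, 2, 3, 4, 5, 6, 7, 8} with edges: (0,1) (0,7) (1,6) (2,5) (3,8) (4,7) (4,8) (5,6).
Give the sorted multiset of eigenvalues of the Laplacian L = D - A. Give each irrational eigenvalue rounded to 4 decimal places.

Each diagonal entry of L is the vertex degree and each off-diagonal entry is -1 where an edge is present, 0 otherwise; in the order [0, 1, 2, 3, 4, 5, 6, 7, 8] the diagonal is [2, 2, 1, 1, 2, 2, 2, 2, 2]. L is symmetric positive semidefinite, so every eigenvalue is real and nonnegative. The single zero eigenvalue shows the graph is connected. The largest eigenvalue, 3.8794, is at most the vertex count 9. By the matrix-tree theorem the graph has (1/9) * product of the nonzero eigenvalues = 1 spanning tree.

[0, 0.1206, 0.4679, 1, 1.6527, 2.3473, 3, 3.5321, 3.8794]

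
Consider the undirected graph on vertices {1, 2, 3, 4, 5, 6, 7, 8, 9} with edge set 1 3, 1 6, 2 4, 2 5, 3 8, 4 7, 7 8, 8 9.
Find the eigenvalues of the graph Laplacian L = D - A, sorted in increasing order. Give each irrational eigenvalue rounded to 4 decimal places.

[0, 0.1506, 0.4266, 1, 1.4229, 2.1724, 3, 3.4576, 4.3699]

Each diagonal entry of L is the vertex degree and each off-diagonal entry is -1 where an edge is present, 0 otherwise; in the order [1, 2, 3, 4, 5, 6, 7, 8, 9] the diagonal is [2, 2, 2, 2, 1, 1, 2, 3, 1]. Diagonalising L (or applying a numerical eigensolver to the 9x9 matrix) gives the spectrum above. The eigenvalues sum to 16, which equals trace(L) = 2|E|. The largest eigenvalue, 4.3699, is at most the vertex count 9.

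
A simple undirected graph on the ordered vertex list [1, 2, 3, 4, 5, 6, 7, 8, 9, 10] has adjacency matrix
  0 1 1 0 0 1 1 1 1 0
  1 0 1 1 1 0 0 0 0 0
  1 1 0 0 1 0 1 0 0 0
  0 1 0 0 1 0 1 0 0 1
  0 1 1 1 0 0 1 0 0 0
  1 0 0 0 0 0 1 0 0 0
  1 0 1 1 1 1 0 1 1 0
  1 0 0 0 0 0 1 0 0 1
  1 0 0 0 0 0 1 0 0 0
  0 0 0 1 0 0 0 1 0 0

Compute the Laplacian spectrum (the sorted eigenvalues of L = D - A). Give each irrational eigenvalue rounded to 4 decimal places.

With the vertex order [1, 2, 3, 4, 5, 6, 7, 8, 9, 10], the degrees are [6, 4, 4, 4, 4, 2, 7, 3, 2, 2], giving D = diag(6, 4, 4, 4, 4, 2, 7, 3, 2, 2) and L = D - A. Diagonalising L (or applying a numerical eigensolver to the 10x10 matrix) gives the spectrum above. The largest eigenvalue, 8.2755, is at most the vertex count 10.

[0, 1.3238, 1.7523, 2, 3.1027, 4.2168, 4.6778, 5.4955, 7.1556, 8.2755]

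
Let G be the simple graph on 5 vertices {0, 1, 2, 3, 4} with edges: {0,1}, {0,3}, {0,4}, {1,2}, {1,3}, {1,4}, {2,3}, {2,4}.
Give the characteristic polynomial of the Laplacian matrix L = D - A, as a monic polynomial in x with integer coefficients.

With the vertex order [0, 1, 2, 3, 4], the degrees are [3, 4, 3, 3, 3], giving D = diag(3, 4, 3, 3, 3) and L = D - A. L has integer entries, so p(x) = det(xI - L) has integer coefficients. Expanding the determinant yields x^5 - 16x^4 + 94x^3 - 240x^2 + 225x. The coefficient of x^4 equals -trace(L) = -16, matching the sum of degrees. The largest eigenvalue, 5, is at most the vertex count 5. There is one zero in the spectrum, matching the 1 component.

x^5 - 16x^4 + 94x^3 - 240x^2 + 225x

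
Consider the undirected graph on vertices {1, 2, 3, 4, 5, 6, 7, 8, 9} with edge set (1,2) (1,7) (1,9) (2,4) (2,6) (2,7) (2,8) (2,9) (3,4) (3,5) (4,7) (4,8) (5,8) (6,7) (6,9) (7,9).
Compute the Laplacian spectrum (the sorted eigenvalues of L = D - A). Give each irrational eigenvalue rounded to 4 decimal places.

[0, 0.7142, 2.3867, 2.8146, 3, 4.7245, 5, 6.2887, 7.0713]

Each diagonal entry of L is the vertex degree and each off-diagonal entry is -1 where an edge is present, 0 otherwise; in the order [1, 2, 3, 4, 5, 6, 7, 8, 9] the diagonal is [3, 6, 2, 4, 2, 3, 5, 3, 4]. The multiplicity of 0 as a Laplacian eigenvalue equals the number of connected components. By the matrix-tree theorem the graph has (1/9) * product of the nonzero eigenvalues = 1680 spanning trees.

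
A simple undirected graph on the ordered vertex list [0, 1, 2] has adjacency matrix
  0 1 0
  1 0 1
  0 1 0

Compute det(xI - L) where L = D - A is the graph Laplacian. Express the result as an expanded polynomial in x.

x^3 - 4x^2 + 3x

With the vertex order [0, 1, 2], the degrees are [1, 2, 1], giving D = diag(1, 2, 1) and L = D - A. The eigenvalues of L are [0, 1, 3]; the characteristic polynomial is the product of (x - lambda_i), which multiplies out to x^3 - 4x^2 + 3x. The constant term is 0 because L is singular (the all-ones vector lies in its kernel). The eigenvalues sum to 4, which equals trace(L) = 2|E|. By the matrix-tree theorem the graph has (1/3) * product of the nonzero eigenvalues = 1 spanning tree.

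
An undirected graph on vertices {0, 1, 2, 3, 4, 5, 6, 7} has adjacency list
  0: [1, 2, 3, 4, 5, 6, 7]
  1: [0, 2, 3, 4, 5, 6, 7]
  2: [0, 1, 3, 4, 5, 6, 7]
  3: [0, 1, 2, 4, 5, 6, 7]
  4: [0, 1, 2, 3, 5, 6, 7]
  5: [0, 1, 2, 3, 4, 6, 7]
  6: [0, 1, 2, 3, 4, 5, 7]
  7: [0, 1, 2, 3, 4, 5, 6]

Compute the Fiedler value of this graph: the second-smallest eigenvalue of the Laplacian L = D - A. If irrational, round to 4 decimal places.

With the vertex order [0, 1, 2, 3, 4, 5, 6, 7], the degrees are [7, 7, 7, 7, 7, 7, 7, 7], giving D = diag(7, 7, 7, 7, 7, 7, 7, 7) and L = D - A. The sorted Laplacian eigenvalues are [0, 8, 8, 8, 8, 8, 8, 8]; the algebraic connectivity is the second entry, 8.

8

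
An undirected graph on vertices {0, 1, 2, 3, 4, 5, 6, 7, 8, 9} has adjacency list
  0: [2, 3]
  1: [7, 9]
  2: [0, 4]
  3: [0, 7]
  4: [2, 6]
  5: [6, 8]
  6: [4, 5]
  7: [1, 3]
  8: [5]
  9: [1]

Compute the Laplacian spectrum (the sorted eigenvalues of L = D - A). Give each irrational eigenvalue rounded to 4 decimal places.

[0, 0.0979, 0.3820, 0.8244, 1.3820, 2, 2.6180, 3.1756, 3.6180, 3.9021]

Reading degrees in the order [0, 1, 2, 3, 4, 5, 6, 7, 8, 9] gives [2, 2, 2, 2, 2, 2, 2, 2, 1, 1]; set D = diag(2, 2, 2, 2, 2, 2, 2, 2, 1, 1) and form L = D - A. Since every row of L sums to 0, the all-ones vector is in the kernel and 0 is an eigenvalue. The eigenvalues sum to 18, which equals trace(L) = 2|E|.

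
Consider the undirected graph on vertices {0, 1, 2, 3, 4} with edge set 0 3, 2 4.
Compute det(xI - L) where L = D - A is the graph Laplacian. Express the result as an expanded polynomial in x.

With the vertex order [0, 1, 2, 3, 4], the degrees are [1, 0, 1, 1, 1], giving D = diag(1, 0, 1, 1, 1) and L = D - A. Computing det(xI - L) by cofactor expansion (or equivalently via sum-over-permutations) gives x^5 - 4x^4 + 4x^3. Since p(0) = det(-L) = 0, x divides p(x). The eigenvalues sum to 4, which equals trace(L) = 2|E|. There are 3 zeros in the spectrum, matching the 3 components.

x^5 - 4x^4 + 4x^3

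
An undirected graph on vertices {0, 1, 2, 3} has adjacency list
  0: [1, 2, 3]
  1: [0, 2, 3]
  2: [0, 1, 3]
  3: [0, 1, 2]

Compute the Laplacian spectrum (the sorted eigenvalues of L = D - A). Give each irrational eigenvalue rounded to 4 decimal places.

[0, 4, 4, 4]

Each diagonal entry of L is the vertex degree and each off-diagonal entry is -1 where an edge is present, 0 otherwise; in the order [0, 1, 2, 3] the diagonal is [3, 3, 3, 3]. The multiplicity of 0 as a Laplacian eigenvalue equals the number of connected components. The largest eigenvalue, 4, is at most the vertex count 4. By the matrix-tree theorem the graph has (1/4) * product of the nonzero eigenvalues = 16 spanning trees.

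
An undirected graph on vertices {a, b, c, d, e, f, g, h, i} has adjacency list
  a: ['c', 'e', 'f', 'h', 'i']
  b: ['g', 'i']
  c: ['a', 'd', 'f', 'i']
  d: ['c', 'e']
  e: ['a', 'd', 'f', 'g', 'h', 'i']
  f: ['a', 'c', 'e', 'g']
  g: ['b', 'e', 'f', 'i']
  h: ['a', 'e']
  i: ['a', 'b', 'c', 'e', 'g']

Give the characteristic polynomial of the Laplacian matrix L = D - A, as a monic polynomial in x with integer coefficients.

x^9 - 34x^8 + 488x^7 - 3848x^6 + 18158x^5 - 52272x^4 + 89240x^3 - 82294x^2 + 31329x

With the vertex order [a, b, c, d, e, f, g, h, i], the degrees are [5, 2, 4, 2, 6, 4, 4, 2, 5], giving D = diag(5, 2, 4, 2, 6, 4, 4, 2, 5) and L = D - A. Computing det(xI - L) by cofactor expansion (or equivalently via sum-over-permutations) gives x^9 - 34x^8 + 488x^7 - 3848x^6 + 18158x^5 - 52272x^4 + 89240x^3 - 82294x^2 + 31329x. The coefficient of x^8 equals -trace(L) = -34, matching the sum of degrees. There is one zero in the spectrum, matching the 1 component.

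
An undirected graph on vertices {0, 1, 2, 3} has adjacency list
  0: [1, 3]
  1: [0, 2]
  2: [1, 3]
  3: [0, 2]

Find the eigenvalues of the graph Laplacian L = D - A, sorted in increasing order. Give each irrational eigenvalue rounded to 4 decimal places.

[0, 2, 2, 4]

With the vertex order [0, 1, 2, 3], the degrees are [2, 2, 2, 2], giving D = diag(2, 2, 2, 2) and L = D - A. L is symmetric positive semidefinite, so every eigenvalue is real and nonnegative.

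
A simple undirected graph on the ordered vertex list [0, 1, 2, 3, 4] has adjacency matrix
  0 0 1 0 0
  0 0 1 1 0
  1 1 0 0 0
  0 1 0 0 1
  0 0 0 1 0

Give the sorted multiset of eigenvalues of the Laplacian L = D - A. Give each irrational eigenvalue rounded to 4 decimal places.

Reading degrees in the order [0, 1, 2, 3, 4] gives [1, 2, 2, 2, 1]; set D = diag(1, 2, 2, 2, 1) and form L = D - A. The multiplicity of 0 as a Laplacian eigenvalue equals the number of connected components. The single zero eigenvalue shows the graph is connected. The largest eigenvalue, 3.6180, is at most the vertex count 5. By the matrix-tree theorem the graph has (1/5) * product of the nonzero eigenvalues = 1 spanning tree.

[0, 0.3820, 1.3820, 2.6180, 3.6180]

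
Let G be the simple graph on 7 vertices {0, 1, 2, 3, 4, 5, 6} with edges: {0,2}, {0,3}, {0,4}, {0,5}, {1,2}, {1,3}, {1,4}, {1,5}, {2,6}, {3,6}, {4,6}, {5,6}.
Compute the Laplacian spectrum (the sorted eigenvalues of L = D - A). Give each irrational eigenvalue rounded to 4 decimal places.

With the vertex order [0, 1, 2, 3, 4, 5, 6], the degrees are [4, 4, 3, 3, 3, 3, 4], giving D = diag(4, 4, 3, 3, 3, 3, 4) and L = D - A. Diagonalising L (or applying a numerical eigensolver to the 7x7 matrix) gives the spectrum above. The single zero eigenvalue shows the graph is connected. The eigenvalues sum to 24, which equals trace(L) = 2|E|.

[0, 3, 3, 3, 4, 4, 7]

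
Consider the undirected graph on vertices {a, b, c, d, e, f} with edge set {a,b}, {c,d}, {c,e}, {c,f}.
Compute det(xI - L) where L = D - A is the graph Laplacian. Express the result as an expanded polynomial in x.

With the vertex order [a, b, c, d, e, f], the degrees are [1, 1, 3, 1, 1, 1], giving D = diag(1, 1, 3, 1, 1, 1) and L = D - A. L has integer entries, so p(x) = det(xI - L) has integer coefficients. Expanding the determinant yields x^6 - 8x^5 + 21x^4 - 22x^3 + 8x^2. The coefficient of x^5 equals -trace(L) = -8, matching the sum of degrees. The largest eigenvalue, 4, is at most the vertex count 6.

x^6 - 8x^5 + 21x^4 - 22x^3 + 8x^2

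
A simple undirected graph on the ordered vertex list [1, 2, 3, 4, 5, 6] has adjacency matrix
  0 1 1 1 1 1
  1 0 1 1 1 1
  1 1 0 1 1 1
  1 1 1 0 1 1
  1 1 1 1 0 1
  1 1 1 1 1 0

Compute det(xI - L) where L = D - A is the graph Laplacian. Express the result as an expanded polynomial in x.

x^6 - 30x^5 + 360x^4 - 2160x^3 + 6480x^2 - 7776x

Reading degrees in the order [1, 2, 3, 4, 5, 6] gives [5, 5, 5, 5, 5, 5]; set D = diag(5, 5, 5, 5, 5, 5) and form L = D - A. L has integer entries, so p(x) = det(xI - L) has integer coefficients. Expanding the determinant yields x^6 - 30x^5 + 360x^4 - 2160x^3 + 6480x^2 - 7776x. Since p(0) = det(-L) = 0, x divides p(x). By the matrix-tree theorem the graph has (1/6) * product of the nonzero eigenvalues = 1296 spanning trees.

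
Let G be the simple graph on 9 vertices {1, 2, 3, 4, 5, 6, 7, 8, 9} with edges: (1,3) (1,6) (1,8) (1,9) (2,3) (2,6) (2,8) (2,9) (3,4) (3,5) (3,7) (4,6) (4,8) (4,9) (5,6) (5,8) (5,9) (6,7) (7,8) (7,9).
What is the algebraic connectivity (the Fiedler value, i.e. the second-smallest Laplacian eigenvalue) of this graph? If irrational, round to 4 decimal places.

4

Each diagonal entry of L is the vertex degree and each off-diagonal entry is -1 where an edge is present, 0 otherwise; in the order [1, 2, 3, 4, 5, 6, 7, 8, 9] the diagonal is [4, 4, 5, 4, 4, 5, 4, 5, 5]. The smallest Laplacian eigenvalue is always 0. The next one, lambda_2 = 4, measures how hard the graph is to disconnect: larger values mean better connectivity. The largest eigenvalue, 9, is at most the vertex count 9.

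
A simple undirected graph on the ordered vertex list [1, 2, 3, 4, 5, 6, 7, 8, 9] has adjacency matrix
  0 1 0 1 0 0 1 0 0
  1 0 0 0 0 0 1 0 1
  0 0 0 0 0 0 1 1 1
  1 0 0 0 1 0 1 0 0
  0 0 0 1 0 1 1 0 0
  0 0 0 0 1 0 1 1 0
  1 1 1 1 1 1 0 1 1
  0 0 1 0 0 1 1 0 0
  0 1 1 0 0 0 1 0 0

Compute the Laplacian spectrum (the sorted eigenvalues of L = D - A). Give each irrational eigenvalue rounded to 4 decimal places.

[0, 1.5858, 1.5858, 3, 3, 4.4142, 4.4142, 5, 9]

Each diagonal entry of L is the vertex degree and each off-diagonal entry is -1 where an edge is present, 0 otherwise; in the order [1, 2, 3, 4, 5, 6, 7, 8, 9] the diagonal is [3, 3, 3, 3, 3, 3, 8, 3, 3]. L is symmetric positive semidefinite, so every eigenvalue is real and nonnegative. The single zero eigenvalue shows the graph is connected. The largest eigenvalue, 9, is at most the vertex count 9. The eigenvalues sum to 32, which equals trace(L) = 2|E|.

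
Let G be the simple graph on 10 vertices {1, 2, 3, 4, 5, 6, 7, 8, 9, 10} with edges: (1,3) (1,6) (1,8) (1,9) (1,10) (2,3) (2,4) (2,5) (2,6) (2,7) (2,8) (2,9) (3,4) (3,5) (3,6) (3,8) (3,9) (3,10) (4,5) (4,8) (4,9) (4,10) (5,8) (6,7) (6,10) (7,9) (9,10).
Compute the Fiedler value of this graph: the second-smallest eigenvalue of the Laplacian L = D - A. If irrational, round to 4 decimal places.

Reading degrees in the order [1, 2, 3, 4, 5, 6, 7, 8, 9, 10] gives [5, 7, 8, 6, 4, 5, 3, 5, 6, 5]; set D = diag(5, 7, 8, 6, 4, 5, 3, 5, 6, 5) and form L = D - A. The smallest Laplacian eigenvalue is always 0. The next one, lambda_2 = 2.5158, measures how hard the graph is to disconnect: larger values mean better connectivity.

2.5158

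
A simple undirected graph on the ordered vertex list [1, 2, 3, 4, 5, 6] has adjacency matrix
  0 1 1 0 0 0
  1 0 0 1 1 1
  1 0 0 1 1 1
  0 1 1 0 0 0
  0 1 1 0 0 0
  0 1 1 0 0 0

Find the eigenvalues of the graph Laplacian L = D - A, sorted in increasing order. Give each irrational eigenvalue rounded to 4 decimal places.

Each diagonal entry of L is the vertex degree and each off-diagonal entry is -1 where an edge is present, 0 otherwise; in the order [1, 2, 3, 4, 5, 6] the diagonal is [2, 4, 4, 2, 2, 2]. L is symmetric positive semidefinite, so every eigenvalue is real and nonnegative. The single zero eigenvalue shows the graph is connected. The largest eigenvalue, 6, is at most the vertex count 6.

[0, 2, 2, 2, 4, 6]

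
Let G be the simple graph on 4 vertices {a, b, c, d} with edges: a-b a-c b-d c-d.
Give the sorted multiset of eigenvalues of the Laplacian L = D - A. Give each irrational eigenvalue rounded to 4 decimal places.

With the vertex order [a, b, c, d], the degrees are [2, 2, 2, 2], giving D = diag(2, 2, 2, 2) and L = D - A. L is symmetric positive semidefinite, so every eigenvalue is real and nonnegative. The eigenvalues sum to 8, which equals trace(L) = 2|E|. By the matrix-tree theorem the graph has (1/4) * product of the nonzero eigenvalues = 4 spanning trees.

[0, 2, 2, 4]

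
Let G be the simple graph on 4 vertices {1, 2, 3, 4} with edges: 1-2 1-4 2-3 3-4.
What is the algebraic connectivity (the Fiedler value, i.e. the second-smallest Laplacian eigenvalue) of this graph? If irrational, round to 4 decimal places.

Reading degrees in the order [1, 2, 3, 4] gives [2, 2, 2, 2]; set D = diag(2, 2, 2, 2) and form L = D - A. Computing the eigenvalues of L and sorting gives [0, 2, 2, 4]. The Fiedler value lambda_2 = 2 is strictly positive, so the graph is connected. The eigenvalues sum to 8, which equals trace(L) = 2|E|. By the matrix-tree theorem the graph has (1/4) * product of the nonzero eigenvalues = 4 spanning trees.

2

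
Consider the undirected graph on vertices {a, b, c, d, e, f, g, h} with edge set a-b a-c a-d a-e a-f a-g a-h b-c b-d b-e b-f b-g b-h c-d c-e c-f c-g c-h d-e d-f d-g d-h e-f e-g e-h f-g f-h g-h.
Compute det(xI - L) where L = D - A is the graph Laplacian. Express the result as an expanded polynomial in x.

x^8 - 56x^7 + 1344x^6 - 17920x^5 + 143360x^4 - 688128x^3 + 1835008x^2 - 2097152x

Each diagonal entry of L is the vertex degree and each off-diagonal entry is -1 where an edge is present, 0 otherwise; in the order [a, b, c, d, e, f, g, h] the diagonal is [7, 7, 7, 7, 7, 7, 7, 7]. Computing det(xI - L) by cofactor expansion (or equivalently via sum-over-permutations) gives x^8 - 56x^7 + 1344x^6 - 17920x^5 + 143360x^4 - 688128x^3 + 1835008x^2 - 2097152x. The constant term is 0 because L is singular (the all-ones vector lies in its kernel). By the matrix-tree theorem the graph has (1/8) * product of the nonzero eigenvalues = 262144 spanning trees.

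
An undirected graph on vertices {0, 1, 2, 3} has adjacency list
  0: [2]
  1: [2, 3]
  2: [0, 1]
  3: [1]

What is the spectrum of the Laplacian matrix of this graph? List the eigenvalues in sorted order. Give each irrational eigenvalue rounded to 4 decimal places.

[0, 0.5858, 2, 3.4142]

Each diagonal entry of L is the vertex degree and each off-diagonal entry is -1 where an edge is present, 0 otherwise; in the order [0, 1, 2, 3] the diagonal is [1, 2, 2, 1]. Since every row of L sums to 0, the all-ones vector is in the kernel and 0 is an eigenvalue. The single zero eigenvalue shows the graph is connected. The largest eigenvalue, 3.4142, is at most the vertex count 4. There is one zero in the spectrum, matching the 1 component.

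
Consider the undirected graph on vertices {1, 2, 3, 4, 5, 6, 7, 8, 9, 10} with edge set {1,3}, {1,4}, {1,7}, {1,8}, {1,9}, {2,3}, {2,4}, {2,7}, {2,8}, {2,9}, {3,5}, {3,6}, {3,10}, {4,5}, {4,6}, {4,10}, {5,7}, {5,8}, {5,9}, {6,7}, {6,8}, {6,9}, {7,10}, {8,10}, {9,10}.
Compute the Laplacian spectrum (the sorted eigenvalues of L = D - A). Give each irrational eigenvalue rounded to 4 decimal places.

Reading degrees in the order [1, 2, 3, 4, 5, 6, 7, 8, 9, 10] gives [5, 5, 5, 5, 5, 5, 5, 5, 5, 5]; set D = diag(5, 5, 5, 5, 5, 5, 5, 5, 5, 5) and form L = D - A. Diagonalising L (or applying a numerical eigensolver to the 10x10 matrix) gives the spectrum above. The single zero eigenvalue shows the graph is connected. The eigenvalues sum to 50, which equals trace(L) = 2|E|. The largest eigenvalue, 10, is at most the vertex count 10.

[0, 5, 5, 5, 5, 5, 5, 5, 5, 10]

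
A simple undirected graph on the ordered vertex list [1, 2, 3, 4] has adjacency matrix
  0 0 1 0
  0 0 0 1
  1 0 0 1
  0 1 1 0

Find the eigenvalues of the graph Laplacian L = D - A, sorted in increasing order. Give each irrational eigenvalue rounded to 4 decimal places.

[0, 0.5858, 2, 3.4142]

Reading degrees in the order [1, 2, 3, 4] gives [1, 1, 2, 2]; set D = diag(1, 1, 2, 2) and form L = D - A. L is symmetric positive semidefinite, so every eigenvalue is real and nonnegative. The single zero eigenvalue shows the graph is connected. By the matrix-tree theorem the graph has (1/4) * product of the nonzero eigenvalues = 1 spanning tree.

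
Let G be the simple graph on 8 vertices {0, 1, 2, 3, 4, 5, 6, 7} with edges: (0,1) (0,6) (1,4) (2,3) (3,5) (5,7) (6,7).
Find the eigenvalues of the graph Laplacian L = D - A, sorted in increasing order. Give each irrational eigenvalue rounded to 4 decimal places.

[0, 0.1522, 0.5858, 1.2346, 2, 2.7654, 3.4142, 3.8478]

Reading degrees in the order [0, 1, 2, 3, 4, 5, 6, 7] gives [2, 2, 1, 2, 1, 2, 2, 2]; set D = diag(2, 2, 1, 2, 1, 2, 2, 2) and form L = D - A. The multiplicity of 0 as a Laplacian eigenvalue equals the number of connected components. There is one zero in the spectrum, matching the 1 component.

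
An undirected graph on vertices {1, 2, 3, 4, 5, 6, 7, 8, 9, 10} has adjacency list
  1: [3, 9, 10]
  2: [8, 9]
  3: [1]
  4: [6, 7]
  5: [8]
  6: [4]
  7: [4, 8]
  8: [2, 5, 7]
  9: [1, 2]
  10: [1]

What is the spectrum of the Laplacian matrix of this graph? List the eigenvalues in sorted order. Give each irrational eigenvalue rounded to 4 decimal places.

Each diagonal entry of L is the vertex degree and each off-diagonal entry is -1 where an edge is present, 0 otherwise; in the order [1, 2, 3, 4, 5, 6, 7, 8, 9, 10] the diagonal is [3, 2, 1, 2, 1, 1, 2, 3, 2, 1]. Since every row of L sums to 0, the all-ones vector is in the kernel and 0 is an eigenvalue. The single zero eigenvalue shows the graph is connected.

[0, 0.1257, 0.4097, 1, 1, 1.4295, 2.4234, 3.0954, 4.0925, 4.4238]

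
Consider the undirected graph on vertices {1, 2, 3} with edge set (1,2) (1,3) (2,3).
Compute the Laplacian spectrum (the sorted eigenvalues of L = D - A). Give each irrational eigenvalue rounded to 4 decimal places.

Each diagonal entry of L is the vertex degree and each off-diagonal entry is -1 where an edge is present, 0 otherwise; in the order [1, 2, 3] the diagonal is [2, 2, 2]. L is symmetric positive semidefinite, so every eigenvalue is real and nonnegative. The largest eigenvalue, 3, is at most the vertex count 3. By the matrix-tree theorem the graph has (1/3) * product of the nonzero eigenvalues = 3 spanning trees.

[0, 3, 3]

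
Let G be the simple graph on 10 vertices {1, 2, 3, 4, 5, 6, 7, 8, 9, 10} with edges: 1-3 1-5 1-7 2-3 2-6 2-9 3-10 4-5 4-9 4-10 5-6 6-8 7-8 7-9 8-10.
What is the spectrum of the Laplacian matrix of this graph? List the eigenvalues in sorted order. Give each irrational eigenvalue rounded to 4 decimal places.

[0, 2, 2, 2, 2, 2, 5, 5, 5, 5]

With the vertex order [1, 2, 3, 4, 5, 6, 7, 8, 9, 10], the degrees are [3, 3, 3, 3, 3, 3, 3, 3, 3, 3], giving D = diag(3, 3, 3, 3, 3, 3, 3, 3, 3, 3) and L = D - A. Diagonalising L (or applying a numerical eigensolver to the 10x10 matrix) gives the spectrum above.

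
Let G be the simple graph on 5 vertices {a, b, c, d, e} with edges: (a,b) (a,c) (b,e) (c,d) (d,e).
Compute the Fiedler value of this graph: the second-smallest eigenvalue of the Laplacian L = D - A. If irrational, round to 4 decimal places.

With the vertex order [a, b, c, d, e], the degrees are [2, 2, 2, 2, 2], giving D = diag(2, 2, 2, 2, 2) and L = D - A. The smallest Laplacian eigenvalue is always 0. The next one, lambda_2 = 1.3820, measures how hard the graph is to disconnect: larger values mean better connectivity.

1.3820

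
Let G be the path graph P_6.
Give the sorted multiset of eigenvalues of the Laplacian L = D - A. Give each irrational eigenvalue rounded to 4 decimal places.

[0, 0.2679, 1, 2, 3, 3.7321]

The graph has 6 vertices and degree multiset [2, 2, 2, 2, 1, 1]; D is the diagonal matrix of degrees and L = D - A. The multiplicity of 0 as a Laplacian eigenvalue equals the number of connected components. The single zero eigenvalue shows the graph is connected. The eigenvalues sum to 10, which equals trace(L) = 2|E|.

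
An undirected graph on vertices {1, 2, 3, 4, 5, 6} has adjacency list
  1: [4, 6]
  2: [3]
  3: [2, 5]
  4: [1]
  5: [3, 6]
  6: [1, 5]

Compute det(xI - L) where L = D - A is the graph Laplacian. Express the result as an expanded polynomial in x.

x^6 - 10x^5 + 36x^4 - 56x^3 + 35x^2 - 6x

With the vertex order [1, 2, 3, 4, 5, 6], the degrees are [2, 1, 2, 1, 2, 2], giving D = diag(2, 1, 2, 1, 2, 2) and L = D - A. Computing det(xI - L) by cofactor expansion (or equivalently via sum-over-permutations) gives x^6 - 10x^5 + 36x^4 - 56x^3 + 35x^2 - 6x. The constant term is 0 because L is singular (the all-ones vector lies in its kernel). The eigenvalues sum to 10, which equals trace(L) = 2|E|. There is one zero in the spectrum, matching the 1 component.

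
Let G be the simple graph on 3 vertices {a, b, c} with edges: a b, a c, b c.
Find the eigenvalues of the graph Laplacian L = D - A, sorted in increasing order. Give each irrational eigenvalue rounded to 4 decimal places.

[0, 3, 3]

Each diagonal entry of L is the vertex degree and each off-diagonal entry is -1 where an edge is present, 0 otherwise; in the order [a, b, c] the diagonal is [2, 2, 2]. Diagonalising L (or applying a numerical eigensolver to the 3x3 matrix) gives the spectrum above. By the matrix-tree theorem the graph has (1/3) * product of the nonzero eigenvalues = 3 spanning trees. The largest eigenvalue, 3, is at most the vertex count 3.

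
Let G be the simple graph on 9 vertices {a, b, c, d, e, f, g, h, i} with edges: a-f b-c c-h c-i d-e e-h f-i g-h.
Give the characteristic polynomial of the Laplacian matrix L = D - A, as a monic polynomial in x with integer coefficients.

x^9 - 16x^8 + 103x^7 - 344x^6 + 641x^5 - 668x^4 + 371x^3 - 98x^2 + 9x

Reading degrees in the order [a, b, c, d, e, f, g, h, i] gives [1, 1, 3, 1, 2, 2, 1, 3, 2]; set D = diag(1, 1, 3, 1, 2, 2, 1, 3, 2) and form L = D - A. Computing det(xI - L) by cofactor expansion (or equivalently via sum-over-permutations) gives x^9 - 16x^8 + 103x^7 - 344x^6 + 641x^5 - 668x^4 + 371x^3 - 98x^2 + 9x. The coefficient of x^8 equals -trace(L) = -16, matching the sum of degrees. There is one zero in the spectrum, matching the 1 component. The eigenvalues sum to 16, which equals trace(L) = 2|E|.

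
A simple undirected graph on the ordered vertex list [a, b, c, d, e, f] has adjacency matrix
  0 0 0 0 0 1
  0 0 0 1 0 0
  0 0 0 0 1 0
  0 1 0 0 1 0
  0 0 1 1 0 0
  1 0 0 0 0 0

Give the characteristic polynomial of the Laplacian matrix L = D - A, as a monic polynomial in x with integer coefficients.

Reading degrees in the order [a, b, c, d, e, f] gives [1, 1, 1, 2, 2, 1]; set D = diag(1, 1, 1, 2, 2, 1) and form L = D - A. L has integer entries, so p(x) = det(xI - L) has integer coefficients. Expanding the determinant yields x^6 - 8x^5 + 22x^4 - 24x^3 + 8x^2. Since p(0) = det(-L) = 0, x divides p(x). The eigenvalues sum to 8, which equals trace(L) = 2|E|.

x^6 - 8x^5 + 22x^4 - 24x^3 + 8x^2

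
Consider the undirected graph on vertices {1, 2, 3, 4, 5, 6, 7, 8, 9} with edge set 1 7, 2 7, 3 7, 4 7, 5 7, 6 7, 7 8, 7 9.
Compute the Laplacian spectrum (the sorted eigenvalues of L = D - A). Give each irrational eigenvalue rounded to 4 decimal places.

Reading degrees in the order [1, 2, 3, 4, 5, 6, 7, 8, 9] gives [1, 1, 1, 1, 1, 1, 8, 1, 1]; set D = diag(1, 1, 1, 1, 1, 1, 8, 1, 1) and form L = D - A. Since every row of L sums to 0, the all-ones vector is in the kernel and 0 is an eigenvalue. By the matrix-tree theorem the graph has (1/9) * product of the nonzero eigenvalues = 1 spanning tree.

[0, 1, 1, 1, 1, 1, 1, 1, 9]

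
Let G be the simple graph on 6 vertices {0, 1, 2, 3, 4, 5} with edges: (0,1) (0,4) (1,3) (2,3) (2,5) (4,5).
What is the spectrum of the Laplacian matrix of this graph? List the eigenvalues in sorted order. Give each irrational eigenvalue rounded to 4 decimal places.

[0, 1, 1, 3, 3, 4]

With the vertex order [0, 1, 2, 3, 4, 5], the degrees are [2, 2, 2, 2, 2, 2], giving D = diag(2, 2, 2, 2, 2, 2) and L = D - A. Diagonalising L (or applying a numerical eigensolver to the 6x6 matrix) gives the spectrum above. The single zero eigenvalue shows the graph is connected. The largest eigenvalue, 4, is at most the vertex count 6.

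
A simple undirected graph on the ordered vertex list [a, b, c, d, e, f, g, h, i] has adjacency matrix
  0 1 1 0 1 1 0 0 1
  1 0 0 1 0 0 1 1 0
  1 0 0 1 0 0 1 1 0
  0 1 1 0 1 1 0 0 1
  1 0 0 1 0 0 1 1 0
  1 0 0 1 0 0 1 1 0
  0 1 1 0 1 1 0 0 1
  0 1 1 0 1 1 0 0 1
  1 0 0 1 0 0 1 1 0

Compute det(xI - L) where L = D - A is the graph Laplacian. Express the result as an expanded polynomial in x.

x^9 - 40x^8 + 690x^7 - 6720x^6 + 40485x^5 - 154704x^4 + 366560x^3 - 492800x^2 + 288000x

Each diagonal entry of L is the vertex degree and each off-diagonal entry is -1 where an edge is present, 0 otherwise; in the order [a, b, c, d, e, f, g, h, i] the diagonal is [5, 4, 4, 5, 4, 4, 5, 5, 4]. Computing det(xI - L) by cofactor expansion (or equivalently via sum-over-permutations) gives x^9 - 40x^8 + 690x^7 - 6720x^6 + 40485x^5 - 154704x^4 + 366560x^3 - 492800x^2 + 288000x. The coefficient of x^8 equals -trace(L) = -40, matching the sum of degrees. The largest eigenvalue, 9, is at most the vertex count 9.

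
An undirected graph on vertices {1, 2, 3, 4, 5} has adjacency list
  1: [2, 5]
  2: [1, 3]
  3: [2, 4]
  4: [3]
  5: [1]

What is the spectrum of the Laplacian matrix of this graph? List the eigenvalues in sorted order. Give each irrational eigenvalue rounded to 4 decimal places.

[0, 0.3820, 1.3820, 2.6180, 3.6180]

Each diagonal entry of L is the vertex degree and each off-diagonal entry is -1 where an edge is present, 0 otherwise; in the order [1, 2, 3, 4, 5] the diagonal is [2, 2, 2, 1, 1]. Diagonalising L (or applying a numerical eigensolver to the 5x5 matrix) gives the spectrum above. The single zero eigenvalue shows the graph is connected.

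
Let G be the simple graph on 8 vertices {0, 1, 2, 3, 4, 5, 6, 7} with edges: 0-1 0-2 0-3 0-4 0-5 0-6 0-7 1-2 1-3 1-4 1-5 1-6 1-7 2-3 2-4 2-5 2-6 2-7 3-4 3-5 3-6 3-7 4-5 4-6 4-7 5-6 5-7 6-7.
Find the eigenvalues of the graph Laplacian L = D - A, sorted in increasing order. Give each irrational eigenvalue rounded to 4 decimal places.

[0, 8, 8, 8, 8, 8, 8, 8]

Each diagonal entry of L is the vertex degree and each off-diagonal entry is -1 where an edge is present, 0 otherwise; in the order [0, 1, 2, 3, 4, 5, 6, 7] the diagonal is [7, 7, 7, 7, 7, 7, 7, 7]. L is symmetric positive semidefinite, so every eigenvalue is real and nonnegative. The largest eigenvalue, 8, is at most the vertex count 8.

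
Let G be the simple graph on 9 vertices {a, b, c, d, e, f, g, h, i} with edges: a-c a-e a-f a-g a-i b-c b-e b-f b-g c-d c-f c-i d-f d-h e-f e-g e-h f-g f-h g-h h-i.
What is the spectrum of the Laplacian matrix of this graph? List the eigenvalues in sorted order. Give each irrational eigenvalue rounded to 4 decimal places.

Each diagonal entry of L is the vertex degree and each off-diagonal entry is -1 where an edge is present, 0 otherwise; in the order [a, b, c, d, e, f, g, h, i] the diagonal is [5, 4, 5, 3, 5, 7, 5, 5, 3]. L is symmetric positive semidefinite, so every eigenvalue is real and nonnegative. By the matrix-tree theorem the graph has (1/9) * product of the nonzero eigenvalues = 34776 spanning trees.

[0, 2.5953, 2.7317, 4, 4.8376, 6, 6.4282, 7.2633, 8.1439]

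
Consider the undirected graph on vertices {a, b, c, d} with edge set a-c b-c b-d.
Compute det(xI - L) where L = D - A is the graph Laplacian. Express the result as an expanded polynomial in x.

With the vertex order [a, b, c, d], the degrees are [1, 2, 2, 1], giving D = diag(1, 2, 2, 1) and L = D - A. L has integer entries, so p(x) = det(xI - L) has integer coefficients. Expanding the determinant yields x^4 - 6x^3 + 10x^2 - 4x. The constant term is 0 because L is singular (the all-ones vector lies in its kernel). The largest eigenvalue, 3.4142, is at most the vertex count 4.

x^4 - 6x^3 + 10x^2 - 4x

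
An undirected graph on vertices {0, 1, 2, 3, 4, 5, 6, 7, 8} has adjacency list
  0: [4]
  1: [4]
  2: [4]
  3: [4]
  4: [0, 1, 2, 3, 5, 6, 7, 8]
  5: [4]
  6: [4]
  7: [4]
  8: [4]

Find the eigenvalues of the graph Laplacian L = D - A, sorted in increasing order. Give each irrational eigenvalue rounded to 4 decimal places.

Each diagonal entry of L is the vertex degree and each off-diagonal entry is -1 where an edge is present, 0 otherwise; in the order [0, 1, 2, 3, 4, 5, 6, 7, 8] the diagonal is [1, 1, 1, 1, 8, 1, 1, 1, 1]. The multiplicity of 0 as a Laplacian eigenvalue equals the number of connected components. The single zero eigenvalue shows the graph is connected. The largest eigenvalue, 9, is at most the vertex count 9.

[0, 1, 1, 1, 1, 1, 1, 1, 9]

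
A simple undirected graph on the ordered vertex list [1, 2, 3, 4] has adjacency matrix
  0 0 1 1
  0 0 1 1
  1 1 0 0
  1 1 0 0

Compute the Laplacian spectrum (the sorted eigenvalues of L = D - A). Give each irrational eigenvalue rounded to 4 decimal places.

Reading degrees in the order [1, 2, 3, 4] gives [2, 2, 2, 2]; set D = diag(2, 2, 2, 2) and form L = D - A. L is symmetric positive semidefinite, so every eigenvalue is real and nonnegative. The single zero eigenvalue shows the graph is connected. By the matrix-tree theorem the graph has (1/4) * product of the nonzero eigenvalues = 4 spanning trees.

[0, 2, 2, 4]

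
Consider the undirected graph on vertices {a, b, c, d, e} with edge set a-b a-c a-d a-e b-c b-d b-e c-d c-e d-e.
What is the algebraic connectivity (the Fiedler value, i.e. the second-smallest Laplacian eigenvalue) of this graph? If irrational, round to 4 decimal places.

5

Reading degrees in the order [a, b, c, d, e] gives [4, 4, 4, 4, 4]; set D = diag(4, 4, 4, 4, 4) and form L = D - A. Computing the eigenvalues of L and sorting gives [0, 5, 5, 5, 5]. The Fiedler value lambda_2 = 5 is strictly positive, so the graph is connected. By the matrix-tree theorem the graph has (1/5) * product of the nonzero eigenvalues = 125 spanning trees.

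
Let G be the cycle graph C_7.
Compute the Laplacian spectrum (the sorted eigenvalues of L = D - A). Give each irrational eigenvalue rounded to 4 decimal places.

The graph has 7 vertices and degree multiset [2, 2, 2, 2, 2, 2, 2]; D is the diagonal matrix of degrees and L = D - A. Diagonalising L (or applying a numerical eigensolver to the 7x7 matrix) gives the spectrum above. The single zero eigenvalue shows the graph is connected. By the matrix-tree theorem the graph has (1/7) * product of the nonzero eigenvalues = 7 spanning trees.

[0, 0.7530, 0.7530, 2.4450, 2.4450, 3.8019, 3.8019]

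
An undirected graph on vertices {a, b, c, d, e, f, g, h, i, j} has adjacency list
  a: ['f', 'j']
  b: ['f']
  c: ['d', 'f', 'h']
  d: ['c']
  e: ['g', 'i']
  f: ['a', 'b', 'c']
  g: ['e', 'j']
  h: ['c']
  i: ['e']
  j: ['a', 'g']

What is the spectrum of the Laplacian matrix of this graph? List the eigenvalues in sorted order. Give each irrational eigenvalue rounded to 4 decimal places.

With the vertex order [a, b, c, d, e, f, g, h, i, j], the degrees are [2, 1, 3, 1, 2, 3, 2, 1, 1, 2], giving D = diag(2, 1, 3, 1, 2, 3, 2, 1, 1, 2) and L = D - A. Since every row of L sums to 0, the all-ones vector is in the kernel and 0 is an eigenvalue. The largest eigenvalue, 4.6442, is at most the vertex count 10.

[0, 0.1236, 0.4790, 0.7723, 1, 1.5904, 2.5350, 3.1669, 3.6885, 4.6442]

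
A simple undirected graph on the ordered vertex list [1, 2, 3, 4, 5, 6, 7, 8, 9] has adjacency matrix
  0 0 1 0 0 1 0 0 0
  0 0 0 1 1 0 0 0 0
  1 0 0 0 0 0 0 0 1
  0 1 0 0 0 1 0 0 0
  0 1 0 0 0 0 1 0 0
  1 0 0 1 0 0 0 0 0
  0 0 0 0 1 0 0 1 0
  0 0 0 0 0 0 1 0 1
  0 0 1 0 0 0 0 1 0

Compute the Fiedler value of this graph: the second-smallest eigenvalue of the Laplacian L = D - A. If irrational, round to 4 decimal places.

0.4679

Each diagonal entry of L is the vertex degree and each off-diagonal entry is -1 where an edge is present, 0 otherwise; in the order [1, 2, 3, 4, 5, 6, 7, 8, 9] the diagonal is [2, 2, 2, 2, 2, 2, 2, 2, 2]. The smallest Laplacian eigenvalue is always 0. The next one, lambda_2 = 0.4679, measures how hard the graph is to disconnect: larger values mean better connectivity. The largest eigenvalue, 3.8794, is at most the vertex count 9.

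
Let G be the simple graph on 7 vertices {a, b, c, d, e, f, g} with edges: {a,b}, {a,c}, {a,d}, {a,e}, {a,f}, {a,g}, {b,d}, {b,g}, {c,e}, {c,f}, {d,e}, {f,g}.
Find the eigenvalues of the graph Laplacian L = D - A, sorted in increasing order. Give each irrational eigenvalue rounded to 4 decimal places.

[0, 2, 2, 4, 4, 5, 7]

With the vertex order [a, b, c, d, e, f, g], the degrees are [6, 3, 3, 3, 3, 3, 3], giving D = diag(6, 3, 3, 3, 3, 3, 3) and L = D - A. The multiplicity of 0 as a Laplacian eigenvalue equals the number of connected components. The single zero eigenvalue shows the graph is connected.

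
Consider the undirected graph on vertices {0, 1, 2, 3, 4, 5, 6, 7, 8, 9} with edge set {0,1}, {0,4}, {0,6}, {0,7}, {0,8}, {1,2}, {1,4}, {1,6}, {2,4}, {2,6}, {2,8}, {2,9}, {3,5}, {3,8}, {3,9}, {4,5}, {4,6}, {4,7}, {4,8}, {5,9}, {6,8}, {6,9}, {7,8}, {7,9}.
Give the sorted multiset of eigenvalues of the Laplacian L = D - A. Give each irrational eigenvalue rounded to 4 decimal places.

Each diagonal entry of L is the vertex degree and each off-diagonal entry is -1 where an edge is present, 0 otherwise; in the order [0, 1, 2, 3, 4, 5, 6, 7, 8, 9] the diagonal is [5, 4, 5, 3, 7, 3, 6, 4, 6, 5]. Since every row of L sums to 0, the all-ones vector is in the kernel and 0 is an eigenvalue. The single zero eigenvalue shows the graph is connected. The largest eigenvalue, 8.3647, is at most the vertex count 10. There is one zero in the spectrum, matching the 1 component.

[0, 1.8259, 3.4399, 3.7545, 4.4600, 5.3374, 5.8956, 7.0744, 7.8475, 8.3647]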